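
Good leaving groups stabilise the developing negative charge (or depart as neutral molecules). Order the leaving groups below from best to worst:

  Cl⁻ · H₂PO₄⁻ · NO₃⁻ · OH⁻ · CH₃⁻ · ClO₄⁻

ClO₄⁻ > Cl⁻ > NO₃⁻ > H₂PO₄⁻ > OH⁻ > CH₃⁻

Rank by basicity of the departing species: weakest base leaves most easily.
ClO₄⁻: pKₐ(HClO₄) ≈ -10 — extremely weak base; rarely used for safety reasons
Cl⁻: pKₐ(HCl) ≈ -7
NO₃⁻: pKₐ(HNO₃) ≈ -1.3 — resonance-delocalised over three oxygens
H₂PO₄⁻: pKₐ(H₃PO₄) ≈ 2.1
OH⁻: pKₐ(H₂O) ≈ 15.7
CH₃⁻: pKₐ(CH₄) ≈ 48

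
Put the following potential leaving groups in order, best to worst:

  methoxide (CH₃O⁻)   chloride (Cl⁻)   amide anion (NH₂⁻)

chloride (Cl⁻) > methoxide (CH₃O⁻) > amide anion (NH₂⁻)

A good leaving group is a weak base: the lower the pKₐ of its conjugate acid, the more readily it departs.
chloride (Cl⁻): pKₐ(HCl) ≈ -7
methoxide (CH₃O⁻): pKₐ(CH₃OH) ≈ 15.5 — strong base; alkoxides do not leave unassisted
amide anion (NH₂⁻): pKₐ(NH₃) ≈ 38 — extremely strong base; never a leaving group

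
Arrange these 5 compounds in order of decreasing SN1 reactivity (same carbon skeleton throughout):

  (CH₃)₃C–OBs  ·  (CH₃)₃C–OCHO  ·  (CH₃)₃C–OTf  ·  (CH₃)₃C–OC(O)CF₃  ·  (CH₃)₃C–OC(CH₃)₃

With the same alkyl group throughout, only the leaving group differentiates the rates.
The more stable X⁻ (or X) is on its own — i.e. the weaker a base it is — the better a leaving group it makes.
(CH₃)₃C–OTf loses OTf⁻: pKₐ(CF₃SO₃H (triflic acid)) ≈ -14
(CH₃)₃C–OBs loses OBs⁻: pKₐ(p-BrC₆H₄SO₃H) ≈ -2.8
(CH₃)₃C–OC(O)CF₃ loses CF₃COO⁻: pKₐ(CF₃COOH) ≈ 0.2
(CH₃)₃C–OCHO loses HCOO⁻: pKₐ(HCOOH) ≈ 3.8
(CH₃)₃C–OC(CH₃)₃ loses (CH₃)₃CO⁻: pKₐ(t-BuOH) ≈ 18

(CH₃)₃C–OTf > (CH₃)₃C–OBs > (CH₃)₃C–OC(O)CF₃ > (CH₃)₃C–OCHO > (CH₃)₃C–OC(CH₃)₃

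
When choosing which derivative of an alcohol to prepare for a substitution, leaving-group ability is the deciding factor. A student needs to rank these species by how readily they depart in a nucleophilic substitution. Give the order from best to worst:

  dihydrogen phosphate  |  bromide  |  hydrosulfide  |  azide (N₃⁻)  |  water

Rank by basicity of the departing species: weakest base leaves most easily.
bromide: pKₐ(HBr) ≈ -9
water: pKₐ(H₃O⁺) ≈ -1.7
dihydrogen phosphate: pKₐ(H₃PO₄) ≈ 2.1
azide (N₃⁻): pKₐ(HN₃) ≈ 4.7
hydrosulfide: pKₐ(H₂S) ≈ 7 — larger and more polarisable than the oxygen analogue

bromide > water > dihydrogen phosphate > azide (N₃⁻) > hydrosulfide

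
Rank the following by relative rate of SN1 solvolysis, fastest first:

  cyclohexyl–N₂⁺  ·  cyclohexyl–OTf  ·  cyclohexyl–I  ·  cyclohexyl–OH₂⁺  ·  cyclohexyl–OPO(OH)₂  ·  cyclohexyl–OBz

cyclohexyl–N₂⁺ > cyclohexyl–OTf > cyclohexyl–I > cyclohexyl–OH₂⁺ > cyclohexyl–OPO(OH)₂ > cyclohexyl–OBz

Same R in every case — rank the leaving groups.
A good leaving group is a weak base: the lower the pKₐ of its conjugate acid, the more readily it departs.
cyclohexyl–N₂⁺ loses N₂: no meaningful conjugate acid; N₂ departs as an exceptionally stable neutral molecule
cyclohexyl–OTf loses OTf⁻: pKₐ(CF₃SO₃H (triflic acid)) ≈ -14
cyclohexyl–I loses I⁻: pKₐ(HI) ≈ -10
cyclohexyl–OH₂⁺ loses H₂O: pKₐ(H₃O⁺) ≈ -1.7
cyclohexyl–OPO(OH)₂ loses H₂PO₄⁻: pKₐ(H₃PO₄) ≈ 2.1
cyclohexyl–OBz loses PhCOO⁻: pKₐ(C₆H₅COOH) ≈ 4.2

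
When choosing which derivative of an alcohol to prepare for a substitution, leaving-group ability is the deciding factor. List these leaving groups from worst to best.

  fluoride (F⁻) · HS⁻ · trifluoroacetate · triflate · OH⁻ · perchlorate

OH⁻ < HS⁻ < fluoride (F⁻) < trifluoroacetate < perchlorate < triflate

A good leaving group is a weak base: the lower the pKₐ of its conjugate acid, the more readily it departs.
triflate: pKₐ(CF₃SO₃H (triflic acid)) ≈ -14 — charge spread over three oxygens and a CF₃ group; the premier leaving group in synthesis
perchlorate: pKₐ(HClO₄) ≈ -10 — extremely weak base; rarely used for safety reasons
trifluoroacetate: pKₐ(CF₃COOH) ≈ 0.2
fluoride (F⁻): pKₐ(HF) ≈ 3.2 — small and strongly basic; the poor halide leaving group
HS⁻: pKₐ(H₂S) ≈ 7 — larger and more polarisable than the oxygen analogue
OH⁻: pKₐ(H₂O) ≈ 15.7
Reversing gives the worst-to-best order requested.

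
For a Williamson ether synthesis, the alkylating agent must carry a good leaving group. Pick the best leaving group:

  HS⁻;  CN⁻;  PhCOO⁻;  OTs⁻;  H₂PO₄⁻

OTs⁻: pKₐ(p-CH₃C₆H₄SO₃H (TsOH)) ≈ -2.8
H₂PO₄⁻: pKₐ(H₃PO₄) ≈ 2.1
PhCOO⁻: pKₐ(C₆H₅COOH) ≈ 4.2
HS⁻: pKₐ(H₂S) ≈ 7
CN⁻: pKₐ(HCN) ≈ 9.2

OTs⁻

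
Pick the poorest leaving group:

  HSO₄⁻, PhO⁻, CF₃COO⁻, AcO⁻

HSO₄⁻: pKₐ(H₂SO₄) ≈ -3
CF₃COO⁻: pKₐ(CF₃COOH) ≈ 0.2
AcO⁻: pKₐ(CH₃COOH) ≈ 4.8
PhO⁻: pKₐ(C₆H₅OH (phenol)) ≈ 10

PhO⁻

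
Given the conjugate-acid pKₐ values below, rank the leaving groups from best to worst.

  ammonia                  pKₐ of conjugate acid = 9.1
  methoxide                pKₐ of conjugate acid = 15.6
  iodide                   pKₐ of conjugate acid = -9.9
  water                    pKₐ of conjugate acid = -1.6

Lower conjugate-acid pKₐ ⇒ weaker base ⇒ better leaving group.
Sorting by the given values: iodide (-9.9), water (-1.6), ammonia (9.1), methoxide (15.6).

iodide > water > ammonia > methoxide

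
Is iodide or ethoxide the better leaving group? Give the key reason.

iodide is the better leaving group.
pKₐ(HI) ≈ -10 versus pKₐ(CH₃CH₂OH) ≈ 16: iodide is the much weaker base.
Large, highly polarisable; very weak base.

iodide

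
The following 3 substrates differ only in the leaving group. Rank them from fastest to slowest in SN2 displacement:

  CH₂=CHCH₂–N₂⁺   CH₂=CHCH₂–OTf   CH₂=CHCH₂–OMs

Identical carbon frameworks mean the comparison reduces to leaving-group quality.
A good leaving group is a weak base: the lower the pKₐ of its conjugate acid, the more readily it departs.
CH₂=CHCH₂–N₂⁺ loses N₂: no meaningful conjugate acid; N₂ departs as an exceptionally stable neutral molecule
CH₂=CHCH₂–OTf loses OTf⁻: pKₐ(CF₃SO₃H (triflic acid)) ≈ -14
CH₂=CHCH₂–OMs loses OMs⁻: pKₐ(CH₃SO₃H (MsOH)) ≈ -1.9

CH₂=CHCH₂–N₂⁺ > CH₂=CHCH₂–OTf > CH₂=CHCH₂–OMs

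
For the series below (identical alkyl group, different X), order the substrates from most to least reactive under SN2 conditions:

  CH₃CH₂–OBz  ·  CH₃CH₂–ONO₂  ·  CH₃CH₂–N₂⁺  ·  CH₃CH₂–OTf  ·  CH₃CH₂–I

The skeletons are identical, so relative rate is governed entirely by leaving-group ability.
Rank by basicity of the departing species: weakest base leaves most easily.
CH₃CH₂–N₂⁺ loses N₂: no meaningful conjugate acid; N₂ departs as an exceptionally stable neutral molecule
CH₃CH₂–OTf loses OTf⁻: pKₐ(CF₃SO₃H (triflic acid)) ≈ -14
CH₃CH₂–I loses I⁻: pKₐ(HI) ≈ -10
CH₃CH₂–ONO₂ loses NO₃⁻: pKₐ(HNO₃) ≈ -1.3
CH₃CH₂–OBz loses PhCOO⁻: pKₐ(C₆H₅COOH) ≈ 4.2

CH₃CH₂–N₂⁺ > CH₃CH₂–OTf > CH₃CH₂–I > CH₃CH₂–ONO₂ > CH₃CH₂–OBz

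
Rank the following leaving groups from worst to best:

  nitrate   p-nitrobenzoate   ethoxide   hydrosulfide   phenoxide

ethoxide < phenoxide < hydrosulfide < p-nitrobenzoate < nitrate

The more stable X⁻ (or X) is on its own — i.e. the weaker a base it is — the better a leaving group it makes.
nitrate: pKₐ(HNO₃) ≈ -1.3
p-nitrobenzoate: pKₐ(p-nitrobenzoic acid) ≈ 3.4
hydrosulfide: pKₐ(H₂S) ≈ 7
phenoxide: pKₐ(C₆H₅OH (phenol)) ≈ 10
ethoxide: pKₐ(CH₃CH₂OH) ≈ 16
Listed from poorest to best leaving group as asked.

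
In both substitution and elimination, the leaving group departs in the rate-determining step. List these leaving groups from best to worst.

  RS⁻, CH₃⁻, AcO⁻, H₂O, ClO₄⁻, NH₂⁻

The more stable X⁻ (or X) is on its own — i.e. the weaker a base it is — the better a leaving group it makes.
ClO₄⁻: pKₐ(HClO₄) ≈ -10
H₂O: pKₐ(H₃O⁺) ≈ -1.7 — neutral; leaves from a protonated alcohol (R–OH₂⁺)
AcO⁻: pKₐ(CH₃COOH) ≈ 4.8 — resonance-stabilised but still a weak base
RS⁻: pKₐ(RSH (a thiol)) ≈ 10.5 — moderately basic; rarely leaves without activation
NH₂⁻: pKₐ(NH₃) ≈ 38 — extremely strong base; never a leaving group
CH₃⁻: pKₐ(CH₄) ≈ 48 — unstabilised carbanion; the worst conceivable leaving group

ClO₄⁻ > H₂O > AcO⁻ > RS⁻ > NH₂⁻ > CH₃⁻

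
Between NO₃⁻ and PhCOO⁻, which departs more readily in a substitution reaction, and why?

NO₃⁻ is the better leaving group.
pKₐ(HNO₃) ≈ -1.3 versus pKₐ(C₆H₅COOH) ≈ 4.2: NO₃⁻ is the much weaker base.
Resonance-delocalised over three oxygens.

NO₃⁻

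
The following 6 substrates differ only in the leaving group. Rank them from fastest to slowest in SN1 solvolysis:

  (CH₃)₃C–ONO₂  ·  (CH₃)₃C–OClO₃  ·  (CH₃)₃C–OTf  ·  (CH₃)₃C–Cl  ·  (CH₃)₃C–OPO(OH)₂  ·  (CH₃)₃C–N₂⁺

(CH₃)₃C–N₂⁺ > (CH₃)₃C–OTf > (CH₃)₃C–OClO₃ > (CH₃)₃C–Cl > (CH₃)₃C–ONO₂ > (CH₃)₃C–OPO(OH)₂

Same R in every case — rank the leaving groups.
Rank by basicity of the departing species: weakest base leaves most easily.
(CH₃)₃C–N₂⁺ loses N₂: no meaningful conjugate acid; N₂ departs as an exceptionally stable neutral molecule
(CH₃)₃C–OTf loses OTf⁻: pKₐ(CF₃SO₃H (triflic acid)) ≈ -14
(CH₃)₃C–OClO₃ loses ClO₄⁻: pKₐ(HClO₄) ≈ -10
(CH₃)₃C–Cl loses Cl⁻: pKₐ(HCl) ≈ -7
(CH₃)₃C–ONO₂ loses NO₃⁻: pKₐ(HNO₃) ≈ -1.3
(CH₃)₃C–OPO(OH)₂ loses H₂PO₄⁻: pKₐ(H₃PO₄) ≈ 2.1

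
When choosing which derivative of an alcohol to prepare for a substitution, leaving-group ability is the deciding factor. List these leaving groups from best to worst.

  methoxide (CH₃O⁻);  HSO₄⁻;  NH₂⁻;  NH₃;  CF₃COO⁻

HSO₄⁻ > CF₃COO⁻ > NH₃ > methoxide (CH₃O⁻) > NH₂⁻

The more stable X⁻ (or X) is on its own — i.e. the weaker a base it is — the better a leaving group it makes.
HSO₄⁻: pKₐ(H₂SO₄) ≈ -3 — conjugate base of a strong mineral acid
CF₃COO⁻: pKₐ(CF₃COOH) ≈ 0.2 — strongly electron-withdrawing CF₃ stabilises the carboxylate
NH₃: pKₐ(NH₄⁺) ≈ 9.2
methoxide (CH₃O⁻): pKₐ(CH₃OH) ≈ 15.5
NH₂⁻: pKₐ(NH₃) ≈ 38 — extremely strong base; never a leaving group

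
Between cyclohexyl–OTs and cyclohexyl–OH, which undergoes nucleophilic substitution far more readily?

From cyclohexyl–OH the departing group would be OH⁻ (pKₐ(H₂O) ≈ 15.7). Strong base; essentially never leaves without prior activation.
From cyclohexyl–OTs the leaving group is OTs⁻ (pKₐ(p-CH₃C₆H₄SO₃H (TsOH)) ≈ -2.8). Resonance-delocalised arenesulfonate.
(In practice cyclohexyl–OTs is made from cyclohexyl–OH by treatment with TsCl / pyridine, converting the hydroxyl into a tosylate.)

cyclohexyl–OTs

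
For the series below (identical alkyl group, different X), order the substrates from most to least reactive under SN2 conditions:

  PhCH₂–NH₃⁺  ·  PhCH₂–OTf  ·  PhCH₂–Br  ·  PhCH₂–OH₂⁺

Identical carbon frameworks mean the comparison reduces to leaving-group quality.
The more stable X⁻ (or X) is on its own — i.e. the weaker a base it is — the better a leaving group it makes.
PhCH₂–OTf loses OTf⁻: pKₐ(CF₃SO₃H (triflic acid)) ≈ -14
PhCH₂–Br loses Br⁻: pKₐ(HBr) ≈ -9
PhCH₂–OH₂⁺ loses H₂O: pKₐ(H₃O⁺) ≈ -1.7
PhCH₂–NH₃⁺ loses NH₃: pKₐ(NH₄⁺) ≈ 9.2

PhCH₂–OTf > PhCH₂–Br > PhCH₂–OH₂⁺ > PhCH₂–NH₃⁺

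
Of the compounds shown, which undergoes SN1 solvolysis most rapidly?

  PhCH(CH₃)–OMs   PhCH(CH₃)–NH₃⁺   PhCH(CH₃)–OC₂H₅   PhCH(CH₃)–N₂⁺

The skeletons are identical, so relative rate is governed entirely by leaving-group ability.
The more stable X⁻ (or X) is on its own — i.e. the weaker a base it is — the better a leaving group it makes.
PhCH(CH₃)–N₂⁺ loses N₂: no meaningful conjugate acid; N₂ departs as an exceptionally stable neutral molecule
PhCH(CH₃)–OMs loses OMs⁻: pKₐ(CH₃SO₃H (MsOH)) ≈ -1.9
PhCH(CH₃)–NH₃⁺ loses NH₃: pKₐ(NH₄⁺) ≈ 9.2
PhCH(CH₃)–OC₂H₅ loses CH₃CH₂O⁻: pKₐ(CH₃CH₂OH) ≈ 16

PhCH(CH₃)–N₂⁺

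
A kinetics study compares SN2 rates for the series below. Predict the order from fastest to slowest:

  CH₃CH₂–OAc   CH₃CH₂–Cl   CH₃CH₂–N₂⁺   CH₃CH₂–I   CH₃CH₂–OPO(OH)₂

CH₃CH₂–N₂⁺ > CH₃CH₂–I > CH₃CH₂–Cl > CH₃CH₂–OPO(OH)₂ > CH₃CH₂–OAc

Identical carbon frameworks mean the comparison reduces to leaving-group quality.
Rank by basicity of the departing species: weakest base leaves most easily.
CH₃CH₂–N₂⁺ loses N₂: no meaningful conjugate acid; N₂ departs as an exceptionally stable neutral molecule
CH₃CH₂–I loses I⁻: pKₐ(HI) ≈ -10
CH₃CH₂–Cl loses Cl⁻: pKₐ(HCl) ≈ -7
CH₃CH₂–OPO(OH)₂ loses H₂PO₄⁻: pKₐ(H₃PO₄) ≈ 2.1
CH₃CH₂–OAc loses AcO⁻: pKₐ(CH₃COOH) ≈ 4.8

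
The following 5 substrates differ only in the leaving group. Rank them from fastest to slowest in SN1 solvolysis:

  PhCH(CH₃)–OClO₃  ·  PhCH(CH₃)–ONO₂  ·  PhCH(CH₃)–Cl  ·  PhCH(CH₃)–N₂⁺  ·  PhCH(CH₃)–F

PhCH(CH₃)–N₂⁺ > PhCH(CH₃)–OClO₃ > PhCH(CH₃)–Cl > PhCH(CH₃)–ONO₂ > PhCH(CH₃)–F

Same R in every case — rank the leaving groups.
Rank by basicity of the departing species: weakest base leaves most easily.
PhCH(CH₃)–N₂⁺ loses N₂: no meaningful conjugate acid; N₂ departs as an exceptionally stable neutral molecule
PhCH(CH₃)–OClO₃ loses ClO₄⁻: pKₐ(HClO₄) ≈ -10
PhCH(CH₃)–Cl loses Cl⁻: pKₐ(HCl) ≈ -7
PhCH(CH₃)–ONO₂ loses NO₃⁻: pKₐ(HNO₃) ≈ -1.3
PhCH(CH₃)–F loses F⁻: pKₐ(HF) ≈ 3.2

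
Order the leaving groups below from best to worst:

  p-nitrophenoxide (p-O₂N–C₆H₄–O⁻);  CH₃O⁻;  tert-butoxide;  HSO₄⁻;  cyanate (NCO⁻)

HSO₄⁻ > cyanate (NCO⁻) > p-nitrophenoxide (p-O₂N–C₆H₄–O⁻) > CH₃O⁻ > tert-butoxide

HSO₄⁻: pKₐ(H₂SO₄) ≈ -3 — conjugate base of a strong mineral acid
cyanate (NCO⁻): pKₐ(HOCN) ≈ 3.5
p-nitrophenoxide (p-O₂N–C₆H₄–O⁻): pKₐ(p-nitrophenol) ≈ 7.2 — nitro group delocalises the charge; the classic chromogenic LG
CH₃O⁻: pKₐ(CH₃OH) ≈ 15.5
tert-butoxide: pKₐ(t-BuOH) ≈ 18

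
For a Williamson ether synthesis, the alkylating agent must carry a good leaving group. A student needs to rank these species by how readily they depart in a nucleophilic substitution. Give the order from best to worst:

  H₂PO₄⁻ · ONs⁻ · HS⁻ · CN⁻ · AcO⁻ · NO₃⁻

ONs⁻: pKₐ(p-O₂NC₆H₄SO₃H) ≈ -3.5
NO₃⁻: pKₐ(HNO₃) ≈ -1.3
H₂PO₄⁻: pKₐ(H₃PO₄) ≈ 2.1
AcO⁻: pKₐ(CH₃COOH) ≈ 4.8
HS⁻: pKₐ(H₂S) ≈ 7
CN⁻: pKₐ(HCN) ≈ 9.2

ONs⁻ > NO₃⁻ > H₂PO₄⁻ > AcO⁻ > HS⁻ > CN⁻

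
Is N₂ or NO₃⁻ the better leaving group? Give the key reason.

N₂

N₂ is the better leaving group.
N₂ is the ultimate leaving group — it departs as an exceptionally stable neutral molecule, whereas NO₃⁻ (pKₐ(HNO₃) ≈ -1.3) is far more basic.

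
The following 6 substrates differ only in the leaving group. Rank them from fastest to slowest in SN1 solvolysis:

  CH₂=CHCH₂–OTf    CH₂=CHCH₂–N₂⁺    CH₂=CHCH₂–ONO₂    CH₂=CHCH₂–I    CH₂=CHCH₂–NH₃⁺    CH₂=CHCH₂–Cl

CH₂=CHCH₂–N₂⁺ > CH₂=CHCH₂–OTf > CH₂=CHCH₂–I > CH₂=CHCH₂–Cl > CH₂=CHCH₂–ONO₂ > CH₂=CHCH₂–NH₃⁺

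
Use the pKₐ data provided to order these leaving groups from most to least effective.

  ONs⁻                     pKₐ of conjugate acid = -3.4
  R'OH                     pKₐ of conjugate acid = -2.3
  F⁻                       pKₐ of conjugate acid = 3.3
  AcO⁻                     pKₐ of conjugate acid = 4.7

Lower conjugate-acid pKₐ ⇒ weaker base ⇒ better leaving group.
Sorting by the given values: ONs⁻ (-3.4), R'OH (-2.3), F⁻ (3.3), AcO⁻ (4.7).

ONs⁻ > R'OH > F⁻ > AcO⁻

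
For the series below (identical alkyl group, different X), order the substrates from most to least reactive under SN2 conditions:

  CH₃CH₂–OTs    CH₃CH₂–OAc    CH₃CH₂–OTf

Same R in every case — rank the leaving groups.
The more stable X⁻ (or X) is on its own — i.e. the weaker a base it is — the better a leaving group it makes.
CH₃CH₂–OTf loses OTf⁻: pKₐ(CF₃SO₃H (triflic acid)) ≈ -14
CH₃CH₂–OTs loses OTs⁻: pKₐ(p-CH₃C₆H₄SO₃H (TsOH)) ≈ -2.8
CH₃CH₂–OAc loses AcO⁻: pKₐ(CH₃COOH) ≈ 4.8

CH₃CH₂–OTf > CH₃CH₂–OTs > CH₃CH₂–OAc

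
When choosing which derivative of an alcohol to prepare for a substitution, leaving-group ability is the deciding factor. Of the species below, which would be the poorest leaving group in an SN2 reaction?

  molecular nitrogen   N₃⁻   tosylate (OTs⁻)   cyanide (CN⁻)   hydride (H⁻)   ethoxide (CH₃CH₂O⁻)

The more stable X⁻ (or X) is on its own — i.e. the weaker a base it is — the better a leaving group it makes.
molecular nitrogen: no meaningful conjugate acid; N₂ departs as an exceptionally stable neutral molecule
tosylate (OTs⁻): pKₐ(p-CH₃C₆H₄SO₃H (TsOH)) ≈ -2.8
N₃⁻: pKₐ(HN₃) ≈ 4.7
cyanide (CN⁻): pKₐ(HCN) ≈ 9.2
ethoxide (CH₃CH₂O⁻): pKₐ(CH₃CH₂OH) ≈ 16
hydride (H⁻): pKₐ(H₂) ≈ 36

hydride (H⁻)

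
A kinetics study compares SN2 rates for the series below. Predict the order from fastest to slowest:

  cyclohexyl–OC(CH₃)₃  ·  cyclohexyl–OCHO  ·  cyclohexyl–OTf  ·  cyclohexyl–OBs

cyclohexyl–OTf > cyclohexyl–OBs > cyclohexyl–OCHO > cyclohexyl–OC(CH₃)₃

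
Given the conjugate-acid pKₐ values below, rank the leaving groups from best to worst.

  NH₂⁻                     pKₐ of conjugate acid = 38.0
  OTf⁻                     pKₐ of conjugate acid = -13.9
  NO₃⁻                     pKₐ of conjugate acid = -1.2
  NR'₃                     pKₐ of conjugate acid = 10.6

Lower conjugate-acid pKₐ ⇒ weaker base ⇒ better leaving group.
Sorting by the given values: OTf⁻ (-13.9), NO₃⁻ (-1.2), NR'₃ (10.6), NH₂⁻ (38.0).

OTf⁻ > NO₃⁻ > NR'₃ > NH₂⁻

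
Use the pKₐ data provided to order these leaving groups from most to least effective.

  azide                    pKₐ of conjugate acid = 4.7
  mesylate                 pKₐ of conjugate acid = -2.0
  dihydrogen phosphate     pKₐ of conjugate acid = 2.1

mesylate > dihydrogen phosphate > azide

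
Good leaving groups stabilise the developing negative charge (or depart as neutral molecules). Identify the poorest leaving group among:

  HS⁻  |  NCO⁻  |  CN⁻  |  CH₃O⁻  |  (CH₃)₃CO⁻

(CH₃)₃CO⁻

Rank by basicity of the departing species: weakest base leaves most easily.
NCO⁻: pKₐ(HOCN) ≈ 3.5
HS⁻: pKₐ(H₂S) ≈ 7
CN⁻: pKₐ(HCN) ≈ 9.2
CH₃O⁻: pKₐ(CH₃OH) ≈ 15.5
(CH₃)₃CO⁻: pKₐ(t-BuOH) ≈ 18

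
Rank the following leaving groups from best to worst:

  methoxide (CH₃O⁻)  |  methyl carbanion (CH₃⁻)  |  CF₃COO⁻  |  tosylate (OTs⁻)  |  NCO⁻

tosylate (OTs⁻) > CF₃COO⁻ > NCO⁻ > methoxide (CH₃O⁻) > methyl carbanion (CH₃⁻)

The more stable X⁻ (or X) is on its own — i.e. the weaker a base it is — the better a leaving group it makes.
tosylate (OTs⁻): pKₐ(p-CH₃C₆H₄SO₃H (TsOH)) ≈ -2.8 — resonance-delocalised arenesulfonate
CF₃COO⁻: pKₐ(CF₃COOH) ≈ 0.2 — strongly electron-withdrawing CF₃ stabilises the carboxylate
NCO⁻: pKₐ(HOCN) ≈ 3.5
methoxide (CH₃O⁻): pKₐ(CH₃OH) ≈ 15.5 — strong base; alkoxides do not leave unassisted
methyl carbanion (CH₃⁻): pKₐ(CH₄) ≈ 48 — unstabilised carbanion; the worst conceivable leaving group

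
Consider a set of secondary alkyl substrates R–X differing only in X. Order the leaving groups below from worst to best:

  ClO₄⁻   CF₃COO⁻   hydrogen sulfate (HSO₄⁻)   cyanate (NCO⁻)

cyanate (NCO⁻) < CF₃COO⁻ < hydrogen sulfate (HSO₄⁻) < ClO₄⁻

A good leaving group is a weak base: the lower the pKₐ of its conjugate acid, the more readily it departs.
ClO₄⁻: pKₐ(HClO₄) ≈ -10
hydrogen sulfate (HSO₄⁻): pKₐ(H₂SO₄) ≈ -3
CF₃COO⁻: pKₐ(CF₃COOH) ≈ 0.2
cyanate (NCO⁻): pKₐ(HOCN) ≈ 3.5
The question asks for worst first, so the sequence is read in increasing leaving-group ability.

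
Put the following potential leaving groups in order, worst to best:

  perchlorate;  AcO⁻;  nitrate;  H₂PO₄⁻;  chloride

perchlorate: pKₐ(HClO₄) ≈ -10
chloride: pKₐ(HCl) ≈ -7 — moderately weak base
nitrate: pKₐ(HNO₃) ≈ -1.3
H₂PO₄⁻: pKₐ(H₃PO₄) ≈ 2.1
AcO⁻: pKₐ(CH₃COOH) ≈ 4.8 — resonance-stabilised but still a weak base
The question asks for worst first, so the sequence is read in increasing leaving-group ability.

AcO⁻ < H₂PO₄⁻ < nitrate < chloride < perchlorate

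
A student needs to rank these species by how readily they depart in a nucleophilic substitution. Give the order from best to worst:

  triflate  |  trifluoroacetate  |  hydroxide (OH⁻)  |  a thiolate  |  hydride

Leaving-group ability tracks the stability of the departed species; conjugate-acid pKₐ is the usual yardstick (lower pKₐ → better LG).
triflate: pKₐ(CF₃SO₃H (triflic acid)) ≈ -14
trifluoroacetate: pKₐ(CF₃COOH) ≈ 0.2
a thiolate: pKₐ(RSH (a thiol)) ≈ 10.5
hydroxide (OH⁻): pKₐ(H₂O) ≈ 15.7
hydride: pKₐ(H₂) ≈ 36

triflate > trifluoroacetate > a thiolate > hydroxide (OH⁻) > hydride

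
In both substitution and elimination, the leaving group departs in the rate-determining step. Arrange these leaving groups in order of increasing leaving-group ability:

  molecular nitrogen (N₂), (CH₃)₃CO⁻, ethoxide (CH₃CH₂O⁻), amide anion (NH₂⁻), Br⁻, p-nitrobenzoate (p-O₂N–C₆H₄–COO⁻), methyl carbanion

molecular nitrogen (N₂): no meaningful conjugate acid; N₂ departs as an exceptionally stable neutral molecule
Br⁻: pKₐ(HBr) ≈ -9 — weak base; good leaving group
p-nitrobenzoate (p-O₂N–C₆H₄–COO⁻): pKₐ(p-nitrobenzoic acid) ≈ 3.4 — electron-withdrawing nitro group stabilises the carboxylate
ethoxide (CH₃CH₂O⁻): pKₐ(CH₃CH₂OH) ≈ 16 — strong base; alkoxides do not leave unassisted
(CH₃)₃CO⁻: pKₐ(t-BuOH) ≈ 18 — bulky, strongly basic alkoxide
amide anion (NH₂⁻): pKₐ(NH₃) ≈ 38
methyl carbanion: pKₐ(CH₄) ≈ 48
The question asks for worst first, so the sequence is read in increasing leaving-group ability.

methyl carbanion < amide anion (NH₂⁻) < (CH₃)₃CO⁻ < ethoxide (CH₃CH₂O⁻) < p-nitrobenzoate (p-O₂N–C₆H₄–COO⁻) < Br⁻ < molecular nitrogen (N₂)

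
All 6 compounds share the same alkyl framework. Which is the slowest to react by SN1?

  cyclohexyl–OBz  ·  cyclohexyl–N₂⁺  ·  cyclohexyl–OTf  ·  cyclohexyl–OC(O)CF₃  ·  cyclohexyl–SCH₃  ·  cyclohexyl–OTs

Same R in every case — rank the leaving groups.
A good leaving group is a weak base: the lower the pKₐ of its conjugate acid, the more readily it departs.
cyclohexyl–N₂⁺ loses N₂: no meaningful conjugate acid; N₂ departs as an exceptionally stable neutral molecule
cyclohexyl–OTf loses OTf⁻: pKₐ(CF₃SO₃H (triflic acid)) ≈ -14
cyclohexyl–OTs loses OTs⁻: pKₐ(p-CH₃C₆H₄SO₃H (TsOH)) ≈ -2.8
cyclohexyl–OC(O)CF₃ loses CF₃COO⁻: pKₐ(CF₃COOH) ≈ 0.2
cyclohexyl–OBz loses PhCOO⁻: pKₐ(C₆H₅COOH) ≈ 4.2
cyclohexyl–SCH₃ loses RS⁻: pKₐ(RSH (a thiol)) ≈ 10.5

cyclohexyl–SCH₃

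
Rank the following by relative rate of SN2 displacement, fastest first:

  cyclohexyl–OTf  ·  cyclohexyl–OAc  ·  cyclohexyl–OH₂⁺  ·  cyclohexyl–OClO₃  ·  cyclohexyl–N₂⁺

cyclohexyl–N₂⁺ > cyclohexyl–OTf > cyclohexyl–OClO₃ > cyclohexyl–OH₂⁺ > cyclohexyl–OAc

Same R in every case — rank the leaving groups.
Leaving-group ability tracks the stability of the departed species; conjugate-acid pKₐ is the usual yardstick (lower pKₐ → better LG).
cyclohexyl–N₂⁺ loses N₂: no meaningful conjugate acid; N₂ departs as an exceptionally stable neutral molecule
cyclohexyl–OTf loses OTf⁻: pKₐ(CF₃SO₃H (triflic acid)) ≈ -14
cyclohexyl–OClO₃ loses ClO₄⁻: pKₐ(HClO₄) ≈ -10
cyclohexyl–OH₂⁺ loses H₂O: pKₐ(H₃O⁺) ≈ -1.7
cyclohexyl–OAc loses AcO⁻: pKₐ(CH₃COOH) ≈ 4.8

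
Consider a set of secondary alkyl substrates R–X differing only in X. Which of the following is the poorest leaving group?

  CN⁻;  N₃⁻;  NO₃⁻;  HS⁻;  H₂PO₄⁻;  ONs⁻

CN⁻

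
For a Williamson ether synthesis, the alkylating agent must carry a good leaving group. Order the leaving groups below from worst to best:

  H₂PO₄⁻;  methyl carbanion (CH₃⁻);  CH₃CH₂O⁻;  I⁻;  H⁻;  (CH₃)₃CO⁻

A good leaving group is a weak base: the lower the pKₐ of its conjugate acid, the more readily it departs.
I⁻: pKₐ(HI) ≈ -10
H₂PO₄⁻: pKₐ(H₃PO₄) ≈ 2.1 — moderate base; biological leaving group after further activation
CH₃CH₂O⁻: pKₐ(CH₃CH₂OH) ≈ 16
(CH₃)₃CO⁻: pKₐ(t-BuOH) ≈ 18
H⁻: pKₐ(H₂) ≈ 36 — extremely strong base; leaves only in special hydride-transfer contexts
methyl carbanion (CH₃⁻): pKₐ(CH₄) ≈ 48 — unstabilised carbanion; the worst conceivable leaving group
The question asks for worst first, so the sequence is read in increasing leaving-group ability.

methyl carbanion (CH₃⁻) < H⁻ < (CH₃)₃CO⁻ < CH₃CH₂O⁻ < H₂PO₄⁻ < I⁻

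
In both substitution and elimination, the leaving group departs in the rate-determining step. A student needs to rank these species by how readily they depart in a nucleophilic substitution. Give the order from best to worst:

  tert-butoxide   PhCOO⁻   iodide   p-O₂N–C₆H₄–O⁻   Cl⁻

Rank by basicity of the departing species: weakest base leaves most easily.
iodide: pKₐ(HI) ≈ -10
Cl⁻: pKₐ(HCl) ≈ -7
PhCOO⁻: pKₐ(C₆H₅COOH) ≈ 4.2
p-O₂N–C₆H₄–O⁻: pKₐ(p-nitrophenol) ≈ 7.2
tert-butoxide: pKₐ(t-BuOH) ≈ 18

iodide > Cl⁻ > PhCOO⁻ > p-O₂N–C₆H₄–O⁻ > tert-butoxide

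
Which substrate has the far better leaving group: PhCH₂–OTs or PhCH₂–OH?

From PhCH₂–OH the departing group would be OH⁻ (pKₐ(H₂O) ≈ 15.7). Strong base; essentially never leaves without prior activation.
From PhCH₂–OTs the leaving group is OTs⁻ (pKₐ(p-CH₃C₆H₄SO₃H (TsOH)) ≈ -2.8). Resonance-delocalised arenesulfonate.
(In practice PhCH₂–OTs is made from PhCH₂–OH by treatment with TsCl / pyridine, converting the hydroxyl into a tosylate.)

PhCH₂–OTs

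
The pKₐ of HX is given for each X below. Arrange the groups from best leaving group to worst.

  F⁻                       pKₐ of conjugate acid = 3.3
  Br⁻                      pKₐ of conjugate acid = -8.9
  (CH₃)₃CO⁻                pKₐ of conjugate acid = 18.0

Lower conjugate-acid pKₐ ⇒ weaker base ⇒ better leaving group.
Sorting by the given values: Br⁻ (-8.9), F⁻ (3.3), (CH₃)₃CO⁻ (18.0).

Br⁻ > F⁻ > (CH₃)₃CO⁻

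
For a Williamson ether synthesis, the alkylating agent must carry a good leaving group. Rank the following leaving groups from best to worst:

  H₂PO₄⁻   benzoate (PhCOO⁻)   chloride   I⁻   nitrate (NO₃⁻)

I⁻ > chloride > nitrate (NO₃⁻) > H₂PO₄⁻ > benzoate (PhCOO⁻)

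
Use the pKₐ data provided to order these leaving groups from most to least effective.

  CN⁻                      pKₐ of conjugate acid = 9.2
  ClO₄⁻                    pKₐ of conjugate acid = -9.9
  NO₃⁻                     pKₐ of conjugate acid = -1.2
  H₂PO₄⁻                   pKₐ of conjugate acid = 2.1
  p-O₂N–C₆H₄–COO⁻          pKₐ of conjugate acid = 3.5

ClO₄⁻ > NO₃⁻ > H₂PO₄⁻ > p-O₂N–C₆H₄–COO⁻ > CN⁻

Lower conjugate-acid pKₐ ⇒ weaker base ⇒ better leaving group.
Sorting by the given values: ClO₄⁻ (-9.9), NO₃⁻ (-1.2), H₂PO₄⁻ (2.1), p-O₂N–C₆H₄–COO⁻ (3.5), CN⁻ (9.2).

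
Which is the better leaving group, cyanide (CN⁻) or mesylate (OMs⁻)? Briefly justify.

mesylate (OMs⁻) is the better leaving group.
pKₐ(CH₃SO₃H (MsOH)) ≈ -1.9 versus pKₐ(HCN) ≈ 9.2: mesylate (OMs⁻) is the much weaker base.
Resonance-delocalised alkanesulfonate.

mesylate (OMs⁻)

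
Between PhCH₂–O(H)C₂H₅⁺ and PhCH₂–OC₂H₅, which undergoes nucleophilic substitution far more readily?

PhCH₂–O(H)C₂H₅⁺

From PhCH₂–OC₂H₅ the departing group would be CH₃CH₂O⁻ (pKₐ(CH₃CH₂OH) ≈ 16). Strong base; alkoxides do not leave unassisted.
From PhCH₂–O(H)C₂H₅⁺ the leaving group is R'OH (pKₐ(R'OH₂⁺) ≈ -2.4). Neutral; leaves from a protonated ether (an oxonium ion, R–O(H)R'⁺).
(In practice PhCH₂–O(H)C₂H₅⁺ is made from PhCH₂–OC₂H₅ by protonation with concentrated HBr, allowing neutral ethanol, rather than ethoxide, to depart.)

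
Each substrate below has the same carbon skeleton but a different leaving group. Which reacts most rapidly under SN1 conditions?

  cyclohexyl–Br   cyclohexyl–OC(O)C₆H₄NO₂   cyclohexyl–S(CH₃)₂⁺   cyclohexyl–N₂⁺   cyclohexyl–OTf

cyclohexyl–N₂⁺

Identical carbon frameworks mean the comparison reduces to leaving-group quality.
A good leaving group is a weak base: the lower the pKₐ of its conjugate acid, the more readily it departs.
cyclohexyl–N₂⁺ loses N₂: no meaningful conjugate acid; N₂ departs as an exceptionally stable neutral molecule
cyclohexyl–OTf loses OTf⁻: pKₐ(CF₃SO₃H (triflic acid)) ≈ -14
cyclohexyl–Br loses Br⁻: pKₐ(HBr) ≈ -9
cyclohexyl–S(CH₃)₂⁺ loses SR'₂: pKₐ(R'₂SH⁺) ≈ -7
cyclohexyl–OC(O)C₆H₄NO₂ loses p-O₂N–C₆H₄–COO⁻: pKₐ(p-nitrobenzoic acid) ≈ 3.4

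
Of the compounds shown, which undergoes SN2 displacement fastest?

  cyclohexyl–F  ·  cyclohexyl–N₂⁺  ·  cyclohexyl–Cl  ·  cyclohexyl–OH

cyclohexyl–N₂⁺

With the same alkyl group throughout, only the leaving group differentiates the rates.
Leaving-group ability tracks the stability of the departed species; conjugate-acid pKₐ is the usual yardstick (lower pKₐ → better LG).
cyclohexyl–N₂⁺ loses N₂: no meaningful conjugate acid; N₂ departs as an exceptionally stable neutral molecule
cyclohexyl–Cl loses Cl⁻: pKₐ(HCl) ≈ -7
cyclohexyl–F loses F⁻: pKₐ(HF) ≈ 3.2
cyclohexyl–OH loses OH⁻: pKₐ(H₂O) ≈ 15.7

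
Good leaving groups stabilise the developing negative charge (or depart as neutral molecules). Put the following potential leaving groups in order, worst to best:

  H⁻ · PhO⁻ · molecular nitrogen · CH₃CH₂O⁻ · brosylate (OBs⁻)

H⁻ < CH₃CH₂O⁻ < PhO⁻ < brosylate (OBs⁻) < molecular nitrogen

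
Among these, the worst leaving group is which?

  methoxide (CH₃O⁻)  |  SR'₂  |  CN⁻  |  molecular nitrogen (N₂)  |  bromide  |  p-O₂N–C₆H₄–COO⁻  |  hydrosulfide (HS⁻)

methoxide (CH₃O⁻)

A good leaving group is a weak base: the lower the pKₐ of its conjugate acid, the more readily it departs.
molecular nitrogen (N₂): no meaningful conjugate acid; N₂ departs as an exceptionally stable neutral molecule
bromide: pKₐ(HBr) ≈ -9
SR'₂: pKₐ(R'₂SH⁺) ≈ -7
p-O₂N–C₆H₄–COO⁻: pKₐ(p-nitrobenzoic acid) ≈ 3.4
hydrosulfide (HS⁻): pKₐ(H₂S) ≈ 7
CN⁻: pKₐ(HCN) ≈ 9.2
methoxide (CH₃O⁻): pKₐ(CH₃OH) ≈ 15.5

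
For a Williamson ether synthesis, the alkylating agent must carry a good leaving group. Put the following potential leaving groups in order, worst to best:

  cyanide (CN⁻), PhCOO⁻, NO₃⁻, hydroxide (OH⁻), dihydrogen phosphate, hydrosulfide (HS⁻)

hydroxide (OH⁻) < cyanide (CN⁻) < hydrosulfide (HS⁻) < PhCOO⁻ < dihydrogen phosphate < NO₃⁻

NO₃⁻: pKₐ(HNO₃) ≈ -1.3
dihydrogen phosphate: pKₐ(H₃PO₄) ≈ 2.1
PhCOO⁻: pKₐ(C₆H₅COOH) ≈ 4.2
hydrosulfide (HS⁻): pKₐ(H₂S) ≈ 7
cyanide (CN⁻): pKₐ(HCN) ≈ 9.2
hydroxide (OH⁻): pKₐ(H₂O) ≈ 15.7
Reversing gives the worst-to-best order requested.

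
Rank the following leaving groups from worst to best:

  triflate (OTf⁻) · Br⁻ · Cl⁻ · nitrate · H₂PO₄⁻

triflate (OTf⁻): pKₐ(CF₃SO₃H (triflic acid)) ≈ -14 — charge spread over three oxygens and a CF₃ group; the premier leaving group in synthesis
Br⁻: pKₐ(HBr) ≈ -9 — weak base; good leaving group
Cl⁻: pKₐ(HCl) ≈ -7 — moderately weak base
nitrate: pKₐ(HNO₃) ≈ -1.3 — resonance-delocalised over three oxygens
H₂PO₄⁻: pKₐ(H₃PO₄) ≈ 2.1
Reversing gives the worst-to-best order requested.

H₂PO₄⁻ < nitrate < Cl⁻ < Br⁻ < triflate (OTf⁻)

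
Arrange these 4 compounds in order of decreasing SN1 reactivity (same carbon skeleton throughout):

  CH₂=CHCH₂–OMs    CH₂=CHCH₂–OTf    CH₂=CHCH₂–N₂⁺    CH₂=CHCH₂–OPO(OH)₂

CH₂=CHCH₂–N₂⁺ > CH₂=CHCH₂–OTf > CH₂=CHCH₂–OMs > CH₂=CHCH₂–OPO(OH)₂

The skeletons are identical, so relative rate is governed entirely by leaving-group ability.
Leaving-group ability tracks the stability of the departed species; conjugate-acid pKₐ is the usual yardstick (lower pKₐ → better LG).
CH₂=CHCH₂–N₂⁺ loses N₂: no meaningful conjugate acid; N₂ departs as an exceptionally stable neutral molecule
CH₂=CHCH₂–OTf loses OTf⁻: pKₐ(CF₃SO₃H (triflic acid)) ≈ -14
CH₂=CHCH₂–OMs loses OMs⁻: pKₐ(CH₃SO₃H (MsOH)) ≈ -1.9
CH₂=CHCH₂–OPO(OH)₂ loses H₂PO₄⁻: pKₐ(H₃PO₄) ≈ 2.1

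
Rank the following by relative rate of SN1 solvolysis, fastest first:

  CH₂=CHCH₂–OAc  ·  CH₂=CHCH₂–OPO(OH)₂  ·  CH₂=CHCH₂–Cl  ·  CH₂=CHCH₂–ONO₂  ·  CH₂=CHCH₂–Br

The skeletons are identical, so relative rate is governed entirely by leaving-group ability.
A good leaving group is a weak base: the lower the pKₐ of its conjugate acid, the more readily it departs.
CH₂=CHCH₂–Br loses Br⁻: pKₐ(HBr) ≈ -9
CH₂=CHCH₂–Cl loses Cl⁻: pKₐ(HCl) ≈ -7
CH₂=CHCH₂–ONO₂ loses NO₃⁻: pKₐ(HNO₃) ≈ -1.3
CH₂=CHCH₂–OPO(OH)₂ loses H₂PO₄⁻: pKₐ(H₃PO₄) ≈ 2.1
CH₂=CHCH₂–OAc loses AcO⁻: pKₐ(CH₃COOH) ≈ 4.8

CH₂=CHCH₂–Br > CH₂=CHCH₂–Cl > CH₂=CHCH₂–ONO₂ > CH₂=CHCH₂–OPO(OH)₂ > CH₂=CHCH₂–OAc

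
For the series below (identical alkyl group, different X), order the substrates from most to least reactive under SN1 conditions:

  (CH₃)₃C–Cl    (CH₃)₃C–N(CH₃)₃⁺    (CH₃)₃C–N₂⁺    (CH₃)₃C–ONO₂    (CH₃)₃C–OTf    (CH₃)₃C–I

The skeletons are identical, so relative rate is governed entirely by leaving-group ability.
The more stable X⁻ (or X) is on its own — i.e. the weaker a base it is — the better a leaving group it makes.
(CH₃)₃C–N₂⁺ loses N₂: no meaningful conjugate acid; N₂ departs as an exceptionally stable neutral molecule
(CH₃)₃C–OTf loses OTf⁻: pKₐ(CF₃SO₃H (triflic acid)) ≈ -14
(CH₃)₃C–I loses I⁻: pKₐ(HI) ≈ -10
(CH₃)₃C–Cl loses Cl⁻: pKₐ(HCl) ≈ -7
(CH₃)₃C–ONO₂ loses NO₃⁻: pKₐ(HNO₃) ≈ -1.3
(CH₃)₃C–N(CH₃)₃⁺ loses NR'₃: pKₐ(R'₃NH⁺) ≈ 10.7

(CH₃)₃C–N₂⁺ > (CH₃)₃C–OTf > (CH₃)₃C–I > (CH₃)₃C–Cl > (CH₃)₃C–ONO₂ > (CH₃)₃C–N(CH₃)₃⁺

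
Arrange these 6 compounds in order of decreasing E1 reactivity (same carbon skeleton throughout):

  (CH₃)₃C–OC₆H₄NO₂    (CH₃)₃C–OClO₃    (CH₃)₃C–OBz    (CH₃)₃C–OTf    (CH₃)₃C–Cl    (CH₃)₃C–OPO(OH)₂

(CH₃)₃C–OTf > (CH₃)₃C–OClO₃ > (CH₃)₃C–Cl > (CH₃)₃C–OPO(OH)₂ > (CH₃)₃C–OBz > (CH₃)₃C–OC₆H₄NO₂

Identical carbon frameworks mean the comparison reduces to leaving-group quality.
Rank by basicity of the departing species: weakest base leaves most easily.
(CH₃)₃C–OTf loses OTf⁻: pKₐ(CF₃SO₃H (triflic acid)) ≈ -14
(CH₃)₃C–OClO₃ loses ClO₄⁻: pKₐ(HClO₄) ≈ -10
(CH₃)₃C–Cl loses Cl⁻: pKₐ(HCl) ≈ -7
(CH₃)₃C–OPO(OH)₂ loses H₂PO₄⁻: pKₐ(H₃PO₄) ≈ 2.1
(CH₃)₃C–OBz loses PhCOO⁻: pKₐ(C₆H₅COOH) ≈ 4.2
(CH₃)₃C–OC₆H₄NO₂ loses p-O₂N–C₆H₄–O⁻: pKₐ(p-nitrophenol) ≈ 7.2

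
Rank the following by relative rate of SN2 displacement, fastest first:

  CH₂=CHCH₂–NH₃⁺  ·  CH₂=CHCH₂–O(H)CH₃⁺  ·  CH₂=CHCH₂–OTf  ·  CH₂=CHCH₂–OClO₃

CH₂=CHCH₂–OTf > CH₂=CHCH₂–OClO₃ > CH₂=CHCH₂–O(H)CH₃⁺ > CH₂=CHCH₂–NH₃⁺

Same R in every case — rank the leaving groups.
Rank by basicity of the departing species: weakest base leaves most easily.
CH₂=CHCH₂–OTf loses OTf⁻: pKₐ(CF₃SO₃H (triflic acid)) ≈ -14
CH₂=CHCH₂–OClO₃ loses ClO₄⁻: pKₐ(HClO₄) ≈ -10
CH₂=CHCH₂–O(H)CH₃⁺ loses R'OH: pKₐ(R'OH₂⁺) ≈ -2.4
CH₂=CHCH₂–NH₃⁺ loses NH₃: pKₐ(NH₄⁺) ≈ 9.2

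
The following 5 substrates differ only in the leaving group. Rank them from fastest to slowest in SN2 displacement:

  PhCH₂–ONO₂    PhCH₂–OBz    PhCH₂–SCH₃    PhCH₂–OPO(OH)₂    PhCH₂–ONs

PhCH₂–ONs > PhCH₂–ONO₂ > PhCH₂–OPO(OH)₂ > PhCH₂–OBz > PhCH₂–SCH₃

The skeletons are identical, so relative rate is governed entirely by leaving-group ability.
Rank by basicity of the departing species: weakest base leaves most easily.
PhCH₂–ONs loses ONs⁻: pKₐ(p-O₂NC₆H₄SO₃H) ≈ -3.5
PhCH₂–ONO₂ loses NO₃⁻: pKₐ(HNO₃) ≈ -1.3
PhCH₂–OPO(OH)₂ loses H₂PO₄⁻: pKₐ(H₃PO₄) ≈ 2.1
PhCH₂–OBz loses PhCOO⁻: pKₐ(C₆H₅COOH) ≈ 4.2
PhCH₂–SCH₃ loses RS⁻: pKₐ(RSH (a thiol)) ≈ 10.5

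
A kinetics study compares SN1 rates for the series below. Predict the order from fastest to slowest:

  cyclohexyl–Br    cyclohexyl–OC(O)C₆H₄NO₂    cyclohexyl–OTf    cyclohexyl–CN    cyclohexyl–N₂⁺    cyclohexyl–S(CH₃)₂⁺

cyclohexyl–N₂⁺ > cyclohexyl–OTf > cyclohexyl–Br > cyclohexyl–S(CH₃)₂⁺ > cyclohexyl–OC(O)C₆H₄NO₂ > cyclohexyl–CN

The skeletons are identical, so relative rate is governed entirely by leaving-group ability.
The more stable X⁻ (or X) is on its own — i.e. the weaker a base it is — the better a leaving group it makes.
cyclohexyl–N₂⁺ loses N₂: no meaningful conjugate acid; N₂ departs as an exceptionally stable neutral molecule
cyclohexyl–OTf loses OTf⁻: pKₐ(CF₃SO₃H (triflic acid)) ≈ -14
cyclohexyl–Br loses Br⁻: pKₐ(HBr) ≈ -9
cyclohexyl–S(CH₃)₂⁺ loses SR'₂: pKₐ(R'₂SH⁺) ≈ -7
cyclohexyl–OC(O)C₆H₄NO₂ loses p-O₂N–C₆H₄–COO⁻: pKₐ(p-nitrobenzoic acid) ≈ 3.4
cyclohexyl–CN loses CN⁻: pKₐ(HCN) ≈ 9.2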